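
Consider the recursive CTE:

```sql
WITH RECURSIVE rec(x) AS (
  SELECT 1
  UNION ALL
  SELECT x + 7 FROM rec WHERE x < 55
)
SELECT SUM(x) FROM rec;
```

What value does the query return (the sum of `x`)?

261

Base: x=1.
Iteration 1: 1 < 55 holds -> x = 1 + 7 = 8.
Iteration 2: 8 < 55 holds -> x = 8 + 7 = 15.
Iteration 3: 15 < 55 holds -> x = 15 + 7 = 22.
Iteration 4: 22 < 55 holds -> x = 22 + 7 = 29.
Iteration 5: 29 < 55 holds -> x = 29 + 7 = 36.
Iteration 6: 36 < 55 holds -> x = 36 + 7 = 43.
Iteration 7: 43 < 55 holds -> x = 43 + 7 = 50.
Iteration 8: 50 < 55 holds -> x = 50 + 7 = 57.
Iteration 9: 57 < 55 fails; recursion stops.
SUM(x) = 1 + 8 + 15 + 22 + 29 + 36 + 43 + 50 + 57 = 261.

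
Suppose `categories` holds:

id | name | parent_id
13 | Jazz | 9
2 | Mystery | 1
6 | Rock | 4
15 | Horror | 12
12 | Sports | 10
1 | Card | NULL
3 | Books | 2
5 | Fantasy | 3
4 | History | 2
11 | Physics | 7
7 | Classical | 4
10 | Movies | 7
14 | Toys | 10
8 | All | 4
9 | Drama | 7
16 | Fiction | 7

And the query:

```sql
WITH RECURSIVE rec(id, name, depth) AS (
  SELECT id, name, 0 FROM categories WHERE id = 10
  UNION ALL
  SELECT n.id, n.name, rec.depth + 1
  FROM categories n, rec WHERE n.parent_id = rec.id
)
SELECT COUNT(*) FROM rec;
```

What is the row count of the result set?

4

Base: id=10 (Movies) at depth 0.
Iteration 1: rows with parent_id in {10} -> Sports (id 12, depth 1), Toys (id 14, depth 1).
Iteration 2: rows with parent_id in {12,14} -> Horror (id 15, depth 2).
Iteration 3: no rows with parent_id in {15}; recursion stops.
Total rows emitted: 4.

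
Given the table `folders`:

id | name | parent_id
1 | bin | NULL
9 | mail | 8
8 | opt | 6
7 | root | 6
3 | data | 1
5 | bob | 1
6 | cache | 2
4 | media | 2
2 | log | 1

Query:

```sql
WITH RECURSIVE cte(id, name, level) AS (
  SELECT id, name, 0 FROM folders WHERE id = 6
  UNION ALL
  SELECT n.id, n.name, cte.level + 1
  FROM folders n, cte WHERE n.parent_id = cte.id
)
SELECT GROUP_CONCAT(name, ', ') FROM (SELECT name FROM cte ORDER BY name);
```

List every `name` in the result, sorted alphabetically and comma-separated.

Base: id=6 (cache) at level 0.
Iteration 1: rows with parent_id in {6} -> root (id 7, level 1), opt (id 8, level 1).
Iteration 2: rows with parent_id in {7,8} -> mail (id 9, level 2).
Iteration 3: no rows with parent_id in {9}; recursion stops.

cache, mail, opt, root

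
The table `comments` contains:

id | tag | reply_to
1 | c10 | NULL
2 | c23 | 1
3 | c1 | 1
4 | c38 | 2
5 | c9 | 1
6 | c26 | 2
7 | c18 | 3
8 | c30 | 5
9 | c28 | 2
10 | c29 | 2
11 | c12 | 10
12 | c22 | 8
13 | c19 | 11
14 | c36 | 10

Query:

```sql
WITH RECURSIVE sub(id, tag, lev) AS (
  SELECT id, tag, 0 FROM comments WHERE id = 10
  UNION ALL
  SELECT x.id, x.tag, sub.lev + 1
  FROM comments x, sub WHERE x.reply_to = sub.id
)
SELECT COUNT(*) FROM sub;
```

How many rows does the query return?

4

Base: id=10 (c29) at lev 0.
Iteration 1: rows with reply_to in {10} -> c12 (id 11, lev 1), c36 (id 14, lev 1).
Iteration 2: rows with reply_to in {11,14} -> c19 (id 13, lev 2).
Iteration 3: no rows with reply_to in {13}; recursion stops.
Total rows emitted: 4.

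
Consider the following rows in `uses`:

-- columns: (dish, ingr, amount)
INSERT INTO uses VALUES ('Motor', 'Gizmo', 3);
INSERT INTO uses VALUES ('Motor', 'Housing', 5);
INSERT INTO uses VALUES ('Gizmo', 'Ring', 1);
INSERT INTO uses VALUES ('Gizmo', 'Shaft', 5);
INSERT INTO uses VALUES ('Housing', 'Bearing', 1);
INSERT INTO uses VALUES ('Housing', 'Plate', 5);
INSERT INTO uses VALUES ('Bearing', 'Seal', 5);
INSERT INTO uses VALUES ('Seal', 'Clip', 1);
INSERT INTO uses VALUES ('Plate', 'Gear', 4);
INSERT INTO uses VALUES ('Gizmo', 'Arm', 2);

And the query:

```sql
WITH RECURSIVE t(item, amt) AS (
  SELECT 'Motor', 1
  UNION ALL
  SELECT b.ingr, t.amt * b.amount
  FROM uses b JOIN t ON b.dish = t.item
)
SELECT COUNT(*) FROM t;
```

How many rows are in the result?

Base: (Motor, amt=1).
Iteration 1: components of {Motor} -> Gizmo = 1*3 = 3, Housing = 1*5 = 5.
Iteration 2: components of {Gizmo,Housing} -> Arm = 3*2 = 6, Bearing = 5*1 = 5, Plate = 5*5 = 25, Ring = 3*1 = 3, Shaft = 3*5 = 15.
Iteration 3: components of {Arm,Bearing,Plate,Ring,Shaft} -> Gear = 25*4 = 100, Seal = 5*5 = 25.
Iteration 4: components of {Gear,Seal} -> Clip = 25*1 = 25.
Iteration 5: no further components; recursion stops.
Total rows emitted: 11.

11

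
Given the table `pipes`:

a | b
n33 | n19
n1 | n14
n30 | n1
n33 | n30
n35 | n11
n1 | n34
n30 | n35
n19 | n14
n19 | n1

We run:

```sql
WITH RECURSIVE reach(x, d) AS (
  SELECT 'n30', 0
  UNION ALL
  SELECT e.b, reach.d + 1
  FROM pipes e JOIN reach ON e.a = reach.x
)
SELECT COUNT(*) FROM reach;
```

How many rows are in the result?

Base: (n30, d=0).
Iteration 1: edges from {n30} -> (n1, d=1), (n35, d=1).
Iteration 2: edges from {n1,n35} -> (n11, d=2), (n14, d=2), (n34, d=2).
Iteration 3: no outgoing edges from {n11,n14,n34}; recursion stops.
Total rows emitted: 6.

6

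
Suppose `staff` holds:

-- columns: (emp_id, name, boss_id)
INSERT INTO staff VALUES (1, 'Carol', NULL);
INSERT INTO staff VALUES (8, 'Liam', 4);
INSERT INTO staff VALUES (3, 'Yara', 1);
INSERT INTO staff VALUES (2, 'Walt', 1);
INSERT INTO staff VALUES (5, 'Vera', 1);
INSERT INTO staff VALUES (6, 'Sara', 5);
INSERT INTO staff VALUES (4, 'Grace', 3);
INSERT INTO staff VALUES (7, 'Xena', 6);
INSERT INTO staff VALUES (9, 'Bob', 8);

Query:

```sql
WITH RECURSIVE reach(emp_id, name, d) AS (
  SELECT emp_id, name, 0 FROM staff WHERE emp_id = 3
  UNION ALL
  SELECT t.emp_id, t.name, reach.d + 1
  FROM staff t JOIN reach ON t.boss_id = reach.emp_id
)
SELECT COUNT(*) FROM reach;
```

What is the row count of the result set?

Base: emp_id=3 (Yara) at d 0.
Iteration 1: rows with boss_id in {3} -> Grace (id 4, d 1).
Iteration 2: rows with boss_id in {4} -> Liam (id 8, d 2).
Iteration 3: rows with boss_id in {8} -> Bob (id 9, d 3).
Iteration 4: no rows with boss_id in {9}; recursion stops.
Total rows emitted: 4.

4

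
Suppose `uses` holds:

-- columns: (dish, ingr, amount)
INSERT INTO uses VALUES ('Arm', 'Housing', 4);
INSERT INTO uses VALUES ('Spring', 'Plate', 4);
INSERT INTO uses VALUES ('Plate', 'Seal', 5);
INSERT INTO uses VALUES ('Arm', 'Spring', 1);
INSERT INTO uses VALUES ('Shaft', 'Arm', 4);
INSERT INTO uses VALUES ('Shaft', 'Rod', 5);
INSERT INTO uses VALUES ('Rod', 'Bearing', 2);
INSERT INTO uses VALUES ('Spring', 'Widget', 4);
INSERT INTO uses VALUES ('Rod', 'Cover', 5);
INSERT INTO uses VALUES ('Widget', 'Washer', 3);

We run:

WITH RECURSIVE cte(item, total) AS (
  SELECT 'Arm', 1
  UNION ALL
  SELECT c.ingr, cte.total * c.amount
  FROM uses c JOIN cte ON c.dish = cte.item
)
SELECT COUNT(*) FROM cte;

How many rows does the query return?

Base: (Arm, total=1).
Iteration 1: components of {Arm} -> Housing = 1*4 = 4, Spring = 1*1 = 1.
Iteration 2: components of {Housing,Spring} -> Plate = 1*4 = 4, Widget = 1*4 = 4.
Iteration 3: components of {Plate,Widget} -> Seal = 4*5 = 20, Washer = 4*3 = 12.
Iteration 4: no further components; recursion stops.
Total rows emitted: 7.

7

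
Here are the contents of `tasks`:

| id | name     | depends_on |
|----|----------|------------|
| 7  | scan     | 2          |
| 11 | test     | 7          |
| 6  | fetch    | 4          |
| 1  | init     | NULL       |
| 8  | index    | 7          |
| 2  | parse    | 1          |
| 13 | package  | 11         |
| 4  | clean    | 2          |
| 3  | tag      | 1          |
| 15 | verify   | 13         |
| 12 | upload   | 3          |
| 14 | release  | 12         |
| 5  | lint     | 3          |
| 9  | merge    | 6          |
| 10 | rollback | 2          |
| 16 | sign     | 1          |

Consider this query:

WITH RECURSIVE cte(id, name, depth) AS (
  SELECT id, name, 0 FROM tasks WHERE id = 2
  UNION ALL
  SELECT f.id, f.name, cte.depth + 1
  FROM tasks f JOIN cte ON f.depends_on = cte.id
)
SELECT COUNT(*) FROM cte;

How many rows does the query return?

10

Base: id=2 (parse) at depth 0.
Iteration 1: rows with depends_on in {2} -> clean (id 4, depth 1), scan (id 7, depth 1), rollback (id 10, depth 1).
Iteration 2: rows with depends_on in {4,7,10} -> fetch (id 6, depth 2), index (id 8, depth 2), test (id 11, depth 2).
Iteration 3: rows with depends_on in {6,8,11} -> merge (id 9, depth 3), package (id 13, depth 3).
Iteration 4: rows with depends_on in {9,13} -> verify (id 15, depth 4).
Iteration 5: no rows with depends_on in {15}; recursion stops.
Total rows emitted: 10.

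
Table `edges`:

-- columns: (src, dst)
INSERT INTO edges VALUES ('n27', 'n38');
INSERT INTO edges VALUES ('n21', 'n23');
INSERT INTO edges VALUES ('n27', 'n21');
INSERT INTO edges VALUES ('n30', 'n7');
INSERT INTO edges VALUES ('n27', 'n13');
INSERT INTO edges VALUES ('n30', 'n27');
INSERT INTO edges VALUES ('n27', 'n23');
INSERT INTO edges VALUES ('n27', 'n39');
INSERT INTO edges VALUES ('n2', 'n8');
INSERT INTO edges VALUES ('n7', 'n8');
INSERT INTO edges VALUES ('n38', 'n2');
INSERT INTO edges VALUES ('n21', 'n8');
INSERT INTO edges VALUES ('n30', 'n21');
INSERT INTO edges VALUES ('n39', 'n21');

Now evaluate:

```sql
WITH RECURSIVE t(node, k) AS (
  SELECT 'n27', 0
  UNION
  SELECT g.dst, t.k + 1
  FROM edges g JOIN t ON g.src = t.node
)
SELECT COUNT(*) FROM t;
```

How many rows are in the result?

Base: (n27, k=0).
Iteration 1: edges from {n27} -> (n13, k=1), (n21, k=1), (n23, k=1), (n38, k=1), (n39, k=1).
Iteration 2: edges from {n13,n21,n23,n38,n39} -> (n2, k=2), (n21, k=2), (n23, k=2), (n8, k=2).
Iteration 3: edges from {n2,n21,n23,n8} -> (n23, k=3), (n8, k=3). [UNION drops 1 duplicate row(s)]
Iteration 4: no outgoing edges from {n23,n8}; recursion stops.
Total rows emitted: 12.

12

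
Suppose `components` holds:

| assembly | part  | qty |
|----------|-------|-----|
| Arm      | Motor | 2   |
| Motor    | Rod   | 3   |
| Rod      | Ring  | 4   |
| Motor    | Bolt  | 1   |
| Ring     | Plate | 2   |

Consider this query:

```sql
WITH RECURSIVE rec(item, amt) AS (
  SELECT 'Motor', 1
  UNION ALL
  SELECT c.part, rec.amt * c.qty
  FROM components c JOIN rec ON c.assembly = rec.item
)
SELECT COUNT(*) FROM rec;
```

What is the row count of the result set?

5

Base: (Motor, amt=1).
Iteration 1: components of {Motor} -> Bolt = 1*1 = 1, Rod = 1*3 = 3.
Iteration 2: components of {Bolt,Rod} -> Ring = 3*4 = 12.
Iteration 3: components of {Ring} -> Plate = 12*2 = 24.
Iteration 4: no further components; recursion stops.
Total rows emitted: 5.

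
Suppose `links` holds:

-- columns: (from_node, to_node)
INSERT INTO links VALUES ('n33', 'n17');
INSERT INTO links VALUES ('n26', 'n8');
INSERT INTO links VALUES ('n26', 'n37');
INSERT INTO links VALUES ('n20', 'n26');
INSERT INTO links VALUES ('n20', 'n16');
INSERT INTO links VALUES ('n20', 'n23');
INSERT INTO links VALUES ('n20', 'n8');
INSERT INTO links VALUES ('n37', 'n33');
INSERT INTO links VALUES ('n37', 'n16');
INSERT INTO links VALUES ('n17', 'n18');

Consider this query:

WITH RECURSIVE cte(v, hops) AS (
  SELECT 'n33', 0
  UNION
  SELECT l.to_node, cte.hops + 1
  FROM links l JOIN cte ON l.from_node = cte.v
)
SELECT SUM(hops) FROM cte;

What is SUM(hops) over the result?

Base: (n33, hops=0).
Iteration 1: edges from {n33} -> (n17, hops=1).
Iteration 2: edges from {n17} -> (n18, hops=2).
Iteration 3: no outgoing edges from {n18}; recursion stops.
SUM(hops) = 0 + 1 + 2 = 3.

3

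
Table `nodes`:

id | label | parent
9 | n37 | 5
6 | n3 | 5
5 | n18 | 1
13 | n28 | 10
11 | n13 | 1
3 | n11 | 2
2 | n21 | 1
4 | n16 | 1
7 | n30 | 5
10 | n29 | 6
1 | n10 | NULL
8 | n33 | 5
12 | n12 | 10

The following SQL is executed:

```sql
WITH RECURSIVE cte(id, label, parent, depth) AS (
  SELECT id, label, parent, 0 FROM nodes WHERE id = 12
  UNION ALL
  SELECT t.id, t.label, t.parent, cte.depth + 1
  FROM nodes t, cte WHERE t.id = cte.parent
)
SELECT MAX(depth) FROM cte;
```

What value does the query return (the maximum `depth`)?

4

Base: id=12 (n12), parent=10, depth 0.
Iteration 1: join on id=10 -> n29 (id 10, parent=6, depth 1).
Iteration 2: join on id=6 -> n3 (id 6, parent=5, depth 2).
Iteration 3: join on id=5 -> n18 (id 5, parent=1, depth 3).
Iteration 4: join on id=1 -> n10 (id 1, parent=NULL, depth 4).
Iteration 5: parent is NULL; no match; recursion stops.
depth values: 0, 1, 2, 3, 4; the maximum is 4.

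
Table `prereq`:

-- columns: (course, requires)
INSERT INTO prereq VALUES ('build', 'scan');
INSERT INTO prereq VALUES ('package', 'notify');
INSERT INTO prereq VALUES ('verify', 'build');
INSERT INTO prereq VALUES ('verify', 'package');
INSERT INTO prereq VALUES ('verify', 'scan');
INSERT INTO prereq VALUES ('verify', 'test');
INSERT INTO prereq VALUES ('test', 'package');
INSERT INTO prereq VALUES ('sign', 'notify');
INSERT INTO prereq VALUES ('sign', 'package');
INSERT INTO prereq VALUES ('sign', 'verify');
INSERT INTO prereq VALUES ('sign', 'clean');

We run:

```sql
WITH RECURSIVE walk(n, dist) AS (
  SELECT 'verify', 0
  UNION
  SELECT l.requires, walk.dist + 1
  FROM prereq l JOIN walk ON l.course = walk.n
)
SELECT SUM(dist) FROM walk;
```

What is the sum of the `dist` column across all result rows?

13

Base: (verify, dist=0).
Iteration 1: edges from {verify} -> (build, dist=1), (package, dist=1), (scan, dist=1), (test, dist=1).
Iteration 2: edges from {build,package,scan,test} -> (notify, dist=2), (package, dist=2), (scan, dist=2).
Iteration 3: edges from {notify,package,scan} -> (notify, dist=3).
Iteration 4: no outgoing edges from {notify}; recursion stops.
SUM(dist) = 0 + 1 + 1 + 1 + 1 + 2 + 2 + 2 + 3 = 13.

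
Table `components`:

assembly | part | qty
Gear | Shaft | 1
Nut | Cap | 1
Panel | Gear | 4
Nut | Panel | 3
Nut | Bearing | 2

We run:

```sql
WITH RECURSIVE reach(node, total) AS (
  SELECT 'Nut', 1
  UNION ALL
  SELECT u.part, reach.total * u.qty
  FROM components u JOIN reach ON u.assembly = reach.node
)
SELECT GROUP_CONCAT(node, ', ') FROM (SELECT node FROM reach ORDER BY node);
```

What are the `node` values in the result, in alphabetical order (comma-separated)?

Bearing, Cap, Gear, Nut, Panel, Shaft

Base: (Nut, total=1).
Iteration 1: components of {Nut} -> Bearing = 1*2 = 2, Cap = 1*1 = 1, Panel = 1*3 = 3.
Iteration 2: components of {Bearing,Cap,Panel} -> Gear = 3*4 = 12.
Iteration 3: components of {Gear} -> Shaft = 12*1 = 12.
Iteration 4: no further components; recursion stops.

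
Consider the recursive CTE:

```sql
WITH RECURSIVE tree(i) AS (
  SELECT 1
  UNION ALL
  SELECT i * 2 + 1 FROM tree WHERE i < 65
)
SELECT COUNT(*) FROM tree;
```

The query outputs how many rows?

7

Base: i=1.
Iteration 1: 1 < 65 holds -> i = 1 * 2 + 1 = 3.
Iteration 2: 3 < 65 holds -> i = 3 * 2 + 1 = 7.
Iteration 3: 7 < 65 holds -> i = 7 * 2 + 1 = 15.
Iteration 4: 15 < 65 holds -> i = 15 * 2 + 1 = 31.
Iteration 5: 31 < 65 holds -> i = 31 * 2 + 1 = 63.
Iteration 6: 63 < 65 holds -> i = 63 * 2 + 1 = 127.
Iteration 7: 127 < 65 fails; recursion stops.
Total rows emitted: 7.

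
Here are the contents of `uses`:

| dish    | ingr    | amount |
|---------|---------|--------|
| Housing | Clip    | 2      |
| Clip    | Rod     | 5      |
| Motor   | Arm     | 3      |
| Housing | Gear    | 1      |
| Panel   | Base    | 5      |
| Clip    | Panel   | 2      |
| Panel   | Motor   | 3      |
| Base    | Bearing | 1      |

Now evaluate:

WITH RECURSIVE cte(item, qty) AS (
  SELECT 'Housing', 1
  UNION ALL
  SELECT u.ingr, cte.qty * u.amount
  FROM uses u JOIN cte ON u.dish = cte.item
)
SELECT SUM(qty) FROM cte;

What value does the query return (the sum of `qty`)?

Base: (Housing, qty=1).
Iteration 1: components of {Housing} -> Clip = 1*2 = 2, Gear = 1*1 = 1.
Iteration 2: components of {Clip,Gear} -> Panel = 2*2 = 4, Rod = 2*5 = 10.
Iteration 3: components of {Panel,Rod} -> Base = 4*5 = 20, Motor = 4*3 = 12.
Iteration 4: components of {Base,Motor} -> Arm = 12*3 = 36, Bearing = 20*1 = 20.
Iteration 5: no further components; recursion stops.
SUM(qty) = 1 + 2 + 1 + 4 + 10 + 12 + 20 + 36 + 20 = 106.

106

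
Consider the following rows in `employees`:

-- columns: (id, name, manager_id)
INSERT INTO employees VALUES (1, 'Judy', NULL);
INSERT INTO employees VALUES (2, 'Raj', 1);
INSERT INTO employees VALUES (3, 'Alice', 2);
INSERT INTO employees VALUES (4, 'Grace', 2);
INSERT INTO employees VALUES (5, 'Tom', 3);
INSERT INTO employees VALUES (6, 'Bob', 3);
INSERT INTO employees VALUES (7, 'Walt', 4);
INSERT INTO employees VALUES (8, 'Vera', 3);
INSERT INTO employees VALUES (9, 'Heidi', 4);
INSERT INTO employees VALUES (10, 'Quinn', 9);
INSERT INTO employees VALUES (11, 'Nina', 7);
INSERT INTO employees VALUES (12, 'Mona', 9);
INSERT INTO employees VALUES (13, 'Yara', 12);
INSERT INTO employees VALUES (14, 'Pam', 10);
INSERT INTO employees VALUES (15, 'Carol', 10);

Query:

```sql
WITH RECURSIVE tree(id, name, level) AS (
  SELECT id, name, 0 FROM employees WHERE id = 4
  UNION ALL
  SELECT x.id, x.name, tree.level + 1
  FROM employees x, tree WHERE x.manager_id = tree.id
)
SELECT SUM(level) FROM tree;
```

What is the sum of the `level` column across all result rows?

Base: id=4 (Grace) at level 0.
Iteration 1: rows with manager_id in {4} -> Walt (id 7, level 1), Heidi (id 9, level 1).
Iteration 2: rows with manager_id in {7,9} -> Quinn (id 10, level 2), Nina (id 11, level 2), Mona (id 12, level 2).
Iteration 3: rows with manager_id in {10,11,12} -> Yara (id 13, level 3), Pam (id 14, level 3), Carol (id 15, level 3).
Iteration 4: no rows with manager_id in {13,14,15}; recursion stops.
SUM(level) = 0 + 1 + 1 + 2 + 2 + 2 + 3 + 3 + 3 = 17.

17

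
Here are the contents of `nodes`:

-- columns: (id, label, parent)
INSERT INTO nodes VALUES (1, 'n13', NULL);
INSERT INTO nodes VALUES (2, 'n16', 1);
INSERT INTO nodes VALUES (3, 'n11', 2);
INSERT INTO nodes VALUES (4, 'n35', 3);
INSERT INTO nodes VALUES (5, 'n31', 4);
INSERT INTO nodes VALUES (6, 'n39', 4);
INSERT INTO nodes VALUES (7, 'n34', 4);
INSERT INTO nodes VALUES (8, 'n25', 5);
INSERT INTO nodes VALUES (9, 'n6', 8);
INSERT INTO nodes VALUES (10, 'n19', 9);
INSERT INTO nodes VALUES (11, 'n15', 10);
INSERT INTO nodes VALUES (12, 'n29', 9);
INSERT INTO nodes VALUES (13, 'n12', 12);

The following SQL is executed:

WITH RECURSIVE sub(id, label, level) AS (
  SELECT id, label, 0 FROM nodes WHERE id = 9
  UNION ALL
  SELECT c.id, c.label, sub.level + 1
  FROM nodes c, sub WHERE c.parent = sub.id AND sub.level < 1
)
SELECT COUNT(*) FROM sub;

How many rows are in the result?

Base: id=9 (n6) at level 0.
Iteration 1: rows with parent in {9} -> n19 (id 10, level 1), n29 (id 12, level 1).
Iteration 2: level < 1 fails for all current rows; recursion stops.
Total rows emitted: 3.

3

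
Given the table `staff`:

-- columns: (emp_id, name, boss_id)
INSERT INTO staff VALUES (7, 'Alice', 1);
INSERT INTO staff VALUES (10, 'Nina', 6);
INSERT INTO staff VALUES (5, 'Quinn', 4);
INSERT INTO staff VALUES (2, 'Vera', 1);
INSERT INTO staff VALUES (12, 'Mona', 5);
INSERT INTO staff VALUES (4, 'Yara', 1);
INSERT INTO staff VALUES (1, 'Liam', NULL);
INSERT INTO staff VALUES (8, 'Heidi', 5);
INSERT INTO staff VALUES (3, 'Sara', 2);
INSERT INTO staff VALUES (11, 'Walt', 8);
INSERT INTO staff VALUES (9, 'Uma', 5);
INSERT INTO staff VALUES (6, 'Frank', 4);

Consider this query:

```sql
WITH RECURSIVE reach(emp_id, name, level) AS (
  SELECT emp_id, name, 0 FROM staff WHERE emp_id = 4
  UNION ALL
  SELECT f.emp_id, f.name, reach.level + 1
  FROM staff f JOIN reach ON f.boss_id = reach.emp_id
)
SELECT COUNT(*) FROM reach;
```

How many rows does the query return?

8

Base: emp_id=4 (Yara) at level 0.
Iteration 1: rows with boss_id in {4} -> Quinn (id 5, level 1), Frank (id 6, level 1).
Iteration 2: rows with boss_id in {5,6} -> Heidi (id 8, level 2), Uma (id 9, level 2), Nina (id 10, level 2), Mona (id 12, level 2).
Iteration 3: rows with boss_id in {8,9,10,12} -> Walt (id 11, level 3).
Iteration 4: no rows with boss_id in {11}; recursion stops.
Total rows emitted: 8.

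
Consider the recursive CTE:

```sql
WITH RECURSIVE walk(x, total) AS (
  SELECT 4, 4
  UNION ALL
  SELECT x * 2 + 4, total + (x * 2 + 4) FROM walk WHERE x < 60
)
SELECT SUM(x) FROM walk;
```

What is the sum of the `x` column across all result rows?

Base: x=4, total=4.
Iteration 1: 4 < 60 holds -> x = 4 * 2 + 4 = 12, total = 4 + 12 = 16.
Iteration 2: 12 < 60 holds -> x = 12 * 2 + 4 = 28, total = 16 + 28 = 44.
Iteration 3: 28 < 60 holds -> x = 28 * 2 + 4 = 60, total = 44 + 60 = 104.
Iteration 4: 60 < 60 fails; recursion stops.
SUM(x) = 4 + 12 + 28 + 60 = 104.

104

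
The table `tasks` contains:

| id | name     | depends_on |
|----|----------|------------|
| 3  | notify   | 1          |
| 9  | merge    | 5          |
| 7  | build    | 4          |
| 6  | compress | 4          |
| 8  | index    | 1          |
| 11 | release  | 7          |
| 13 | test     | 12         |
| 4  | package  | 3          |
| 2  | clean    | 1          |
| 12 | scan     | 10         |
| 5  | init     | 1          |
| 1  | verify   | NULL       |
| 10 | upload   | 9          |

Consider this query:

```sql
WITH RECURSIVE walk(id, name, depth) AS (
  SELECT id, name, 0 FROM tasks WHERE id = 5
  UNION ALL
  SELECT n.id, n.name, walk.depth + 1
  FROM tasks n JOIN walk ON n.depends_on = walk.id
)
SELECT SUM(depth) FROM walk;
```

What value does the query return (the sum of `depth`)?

10

Base: id=5 (init) at depth 0.
Iteration 1: rows with depends_on in {5} -> merge (id 9, depth 1).
Iteration 2: rows with depends_on in {9} -> upload (id 10, depth 2).
Iteration 3: rows with depends_on in {10} -> scan (id 12, depth 3).
Iteration 4: rows with depends_on in {12} -> test (id 13, depth 4).
Iteration 5: no rows with depends_on in {13}; recursion stops.
SUM(depth) = 0 + 1 + 2 + 3 + 4 = 10.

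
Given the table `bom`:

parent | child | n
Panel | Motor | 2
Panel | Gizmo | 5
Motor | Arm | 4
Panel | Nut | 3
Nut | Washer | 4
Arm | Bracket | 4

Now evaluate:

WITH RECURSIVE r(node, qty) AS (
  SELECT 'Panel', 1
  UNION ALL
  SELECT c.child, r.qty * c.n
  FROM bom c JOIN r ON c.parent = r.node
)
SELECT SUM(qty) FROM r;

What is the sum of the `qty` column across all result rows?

63

Base: (Panel, qty=1).
Iteration 1: components of {Panel} -> Gizmo = 1*5 = 5, Motor = 1*2 = 2, Nut = 1*3 = 3.
Iteration 2: components of {Gizmo,Motor,Nut} -> Arm = 2*4 = 8, Washer = 3*4 = 12.
Iteration 3: components of {Arm,Washer} -> Bracket = 8*4 = 32.
Iteration 4: no further components; recursion stops.
SUM(qty) = 1 + 2 + 5 + 3 + 8 + 12 + 32 = 63.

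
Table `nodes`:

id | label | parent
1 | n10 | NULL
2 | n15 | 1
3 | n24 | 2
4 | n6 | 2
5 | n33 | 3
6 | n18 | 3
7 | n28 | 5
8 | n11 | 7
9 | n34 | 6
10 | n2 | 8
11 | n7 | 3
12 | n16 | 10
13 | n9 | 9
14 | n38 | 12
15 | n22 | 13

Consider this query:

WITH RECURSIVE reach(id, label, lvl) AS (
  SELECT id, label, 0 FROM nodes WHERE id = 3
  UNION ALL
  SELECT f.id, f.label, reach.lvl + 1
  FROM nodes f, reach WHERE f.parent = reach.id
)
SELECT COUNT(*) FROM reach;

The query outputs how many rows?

12

Base: id=3 (n24) at lvl 0.
Iteration 1: rows with parent in {3} -> n33 (id 5, lvl 1), n18 (id 6, lvl 1), n7 (id 11, lvl 1).
Iteration 2: rows with parent in {5,6,11} -> n28 (id 7, lvl 2), n34 (id 9, lvl 2).
Iteration 3: rows with parent in {7,9} -> n11 (id 8, lvl 3), n9 (id 13, lvl 3).
Iteration 4: rows with parent in {8,13} -> n2 (id 10, lvl 4), n22 (id 15, lvl 4).
Iteration 5: rows with parent in {10,15} -> n16 (id 12, lvl 5).
Iteration 6: rows with parent in {12} -> n38 (id 14, lvl 6).
Iteration 7: no rows with parent in {14}; recursion stops.
Total rows emitted: 12.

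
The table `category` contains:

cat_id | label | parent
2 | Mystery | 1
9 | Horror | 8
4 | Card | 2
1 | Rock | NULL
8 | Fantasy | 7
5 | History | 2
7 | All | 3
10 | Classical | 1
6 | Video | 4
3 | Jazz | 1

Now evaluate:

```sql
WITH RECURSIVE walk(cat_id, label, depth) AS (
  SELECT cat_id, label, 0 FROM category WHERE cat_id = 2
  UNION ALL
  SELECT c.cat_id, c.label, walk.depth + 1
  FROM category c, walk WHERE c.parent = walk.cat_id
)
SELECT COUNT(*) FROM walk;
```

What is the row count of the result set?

4

Base: cat_id=2 (Mystery) at depth 0.
Iteration 1: rows with parent in {2} -> Card (id 4, depth 1), History (id 5, depth 1).
Iteration 2: rows with parent in {4,5} -> Video (id 6, depth 2).
Iteration 3: no rows with parent in {6}; recursion stops.
Total rows emitted: 4.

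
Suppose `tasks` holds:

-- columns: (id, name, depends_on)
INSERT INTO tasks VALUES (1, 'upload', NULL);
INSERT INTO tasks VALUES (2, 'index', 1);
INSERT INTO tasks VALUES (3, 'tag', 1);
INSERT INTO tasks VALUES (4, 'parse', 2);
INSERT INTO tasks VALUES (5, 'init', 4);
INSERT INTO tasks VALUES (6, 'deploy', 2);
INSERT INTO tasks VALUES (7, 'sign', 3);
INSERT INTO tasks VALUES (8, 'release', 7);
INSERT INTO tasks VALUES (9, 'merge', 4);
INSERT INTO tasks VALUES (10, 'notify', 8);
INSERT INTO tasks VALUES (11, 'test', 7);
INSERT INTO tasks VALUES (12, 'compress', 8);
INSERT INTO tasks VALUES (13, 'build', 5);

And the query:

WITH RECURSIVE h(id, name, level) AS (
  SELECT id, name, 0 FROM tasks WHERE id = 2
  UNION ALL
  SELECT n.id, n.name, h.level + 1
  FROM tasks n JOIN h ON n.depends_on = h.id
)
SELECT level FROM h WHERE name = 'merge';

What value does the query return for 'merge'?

2

Base: id=2 (index) at level 0.
Iteration 1: rows with depends_on in {2} -> parse (id 4, level 1), deploy (id 6, level 1).
Iteration 2: rows with depends_on in {4,6} -> init (id 5, level 2), merge (id 9, level 2).
Iteration 3: rows with depends_on in {5,9} -> build (id 13, level 3).
Iteration 4: no rows with depends_on in {13}; recursion stops.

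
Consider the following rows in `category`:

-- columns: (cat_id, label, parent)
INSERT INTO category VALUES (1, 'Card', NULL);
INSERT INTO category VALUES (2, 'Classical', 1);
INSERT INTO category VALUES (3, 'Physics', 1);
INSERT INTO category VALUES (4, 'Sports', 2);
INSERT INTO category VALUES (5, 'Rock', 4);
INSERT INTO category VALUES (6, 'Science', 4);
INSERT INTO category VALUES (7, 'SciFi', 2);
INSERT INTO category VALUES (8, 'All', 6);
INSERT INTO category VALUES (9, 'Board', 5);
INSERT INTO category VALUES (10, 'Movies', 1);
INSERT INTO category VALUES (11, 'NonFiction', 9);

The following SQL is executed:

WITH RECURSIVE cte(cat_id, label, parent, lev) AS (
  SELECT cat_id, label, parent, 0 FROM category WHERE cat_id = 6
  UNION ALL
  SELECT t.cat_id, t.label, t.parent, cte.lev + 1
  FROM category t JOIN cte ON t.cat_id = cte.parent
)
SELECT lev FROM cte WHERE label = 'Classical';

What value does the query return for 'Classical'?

Base: cat_id=6 (Science), parent=4, lev 0.
Iteration 1: join on cat_id=4 -> Sports (id 4, parent=2, lev 1).
Iteration 2: join on cat_id=2 -> Classical (id 2, parent=1, lev 2).
Iteration 3: join on cat_id=1 -> Card (id 1, parent=NULL, lev 3).
Iteration 4: parent is NULL; no match; recursion stops.

2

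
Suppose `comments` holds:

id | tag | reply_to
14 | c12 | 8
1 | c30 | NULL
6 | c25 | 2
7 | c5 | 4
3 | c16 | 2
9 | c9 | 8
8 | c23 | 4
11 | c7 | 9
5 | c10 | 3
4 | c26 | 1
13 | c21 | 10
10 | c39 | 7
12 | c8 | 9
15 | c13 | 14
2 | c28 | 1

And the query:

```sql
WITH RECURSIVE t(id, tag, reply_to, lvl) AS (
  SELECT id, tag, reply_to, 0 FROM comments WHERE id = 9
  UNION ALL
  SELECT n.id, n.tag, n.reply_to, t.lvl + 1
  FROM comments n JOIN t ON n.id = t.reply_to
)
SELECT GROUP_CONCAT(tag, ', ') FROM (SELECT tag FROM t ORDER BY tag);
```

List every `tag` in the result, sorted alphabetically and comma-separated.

Base: id=9 (c9), reply_to=8, lvl 0.
Iteration 1: join on id=8 -> c23 (id 8, reply_to=4, lvl 1).
Iteration 2: join on id=4 -> c26 (id 4, reply_to=1, lvl 2).
Iteration 3: join on id=1 -> c30 (id 1, reply_to=NULL, lvl 3).
Iteration 4: reply_to is NULL; no match; recursion stops.

c23, c26, c30, c9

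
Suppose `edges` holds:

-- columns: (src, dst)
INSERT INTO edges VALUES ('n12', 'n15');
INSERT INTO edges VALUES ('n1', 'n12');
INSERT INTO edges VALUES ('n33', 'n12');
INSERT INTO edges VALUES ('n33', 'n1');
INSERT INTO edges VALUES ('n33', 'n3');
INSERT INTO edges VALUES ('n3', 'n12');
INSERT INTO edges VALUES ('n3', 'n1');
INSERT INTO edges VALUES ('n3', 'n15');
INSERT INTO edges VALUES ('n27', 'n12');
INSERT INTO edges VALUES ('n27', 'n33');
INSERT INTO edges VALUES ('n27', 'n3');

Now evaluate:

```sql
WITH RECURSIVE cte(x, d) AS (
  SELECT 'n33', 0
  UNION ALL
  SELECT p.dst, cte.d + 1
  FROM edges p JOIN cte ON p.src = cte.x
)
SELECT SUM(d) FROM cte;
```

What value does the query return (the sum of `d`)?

Base: (n33, d=0).
Iteration 1: edges from {n33} -> (n1, d=1), (n12, d=1), (n3, d=1).
Iteration 2: edges from {n1,n12,n3} -> (n1, d=2), (n12, d=2) x2, (n15, d=2) x2. [UNION ALL keeps all 5 new rows, including repeats]
Iteration 3: edges from {n1,n12,n15} -> (n12, d=3), (n15, d=3) x2. [UNION ALL keeps all 3 new rows, including repeats]
Iteration 4: edges from {n12,n15} -> (n15, d=4).
Iteration 5: no outgoing edges from {n15}; recursion stops.
SUM(d) = 0 + 1 + 1 + 1 + 2 + 2 + 2 + 2 + 2 + 3 + 3 + 3 + 4 = 26.

26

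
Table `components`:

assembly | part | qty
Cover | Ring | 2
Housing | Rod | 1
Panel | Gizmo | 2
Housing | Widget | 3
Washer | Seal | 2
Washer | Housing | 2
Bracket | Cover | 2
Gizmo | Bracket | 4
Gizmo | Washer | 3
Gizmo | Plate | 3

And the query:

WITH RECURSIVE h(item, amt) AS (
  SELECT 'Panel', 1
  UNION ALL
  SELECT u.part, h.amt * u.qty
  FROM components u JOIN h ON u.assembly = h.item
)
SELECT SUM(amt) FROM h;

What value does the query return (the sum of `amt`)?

143

Base: (Panel, amt=1).
Iteration 1: components of {Panel} -> Gizmo = 1*2 = 2.
Iteration 2: components of {Gizmo} -> Bracket = 2*4 = 8, Plate = 2*3 = 6, Washer = 2*3 = 6.
Iteration 3: components of {Bracket,Plate,Washer} -> Cover = 8*2 = 16, Housing = 6*2 = 12, Seal = 6*2 = 12.
Iteration 4: components of {Cover,Housing,Seal} -> Ring = 16*2 = 32, Rod = 12*1 = 12, Widget = 12*3 = 36.
Iteration 5: no further components; recursion stops.
SUM(amt) = 1 + 2 + 8 + 6 + 6 + 16 + 12 + 12 + 32 + 12 + 36 = 143.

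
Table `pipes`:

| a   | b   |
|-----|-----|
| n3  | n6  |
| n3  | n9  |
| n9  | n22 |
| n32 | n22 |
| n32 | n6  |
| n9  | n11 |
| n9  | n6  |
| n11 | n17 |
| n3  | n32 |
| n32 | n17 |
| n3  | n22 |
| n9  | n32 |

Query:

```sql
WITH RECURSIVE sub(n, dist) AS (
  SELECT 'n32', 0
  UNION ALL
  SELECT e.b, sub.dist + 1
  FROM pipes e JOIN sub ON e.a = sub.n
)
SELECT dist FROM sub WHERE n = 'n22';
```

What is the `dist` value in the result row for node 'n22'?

Base: (n32, dist=0).
Iteration 1: edges from {n32} -> (n17, dist=1), (n22, dist=1), (n6, dist=1).
Iteration 2: no outgoing edges from {n17,n22,n6}; recursion stops.

1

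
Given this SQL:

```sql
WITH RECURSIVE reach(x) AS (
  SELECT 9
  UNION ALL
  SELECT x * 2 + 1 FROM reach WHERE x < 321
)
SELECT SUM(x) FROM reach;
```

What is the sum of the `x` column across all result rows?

Base: x=9.
Iteration 1: 9 < 321 holds -> x = 9 * 2 + 1 = 19.
Iteration 2: 19 < 321 holds -> x = 19 * 2 + 1 = 39.
Iteration 3: 39 < 321 holds -> x = 39 * 2 + 1 = 79.
Iteration 4: 79 < 321 holds -> x = 79 * 2 + 1 = 159.
Iteration 5: 159 < 321 holds -> x = 159 * 2 + 1 = 319.
Iteration 6: 319 < 321 holds -> x = 319 * 2 + 1 = 639.
Iteration 7: 639 < 321 fails; recursion stops.
SUM(x) = 9 + 19 + 39 + 79 + 159 + 319 + 639 = 1263.

1263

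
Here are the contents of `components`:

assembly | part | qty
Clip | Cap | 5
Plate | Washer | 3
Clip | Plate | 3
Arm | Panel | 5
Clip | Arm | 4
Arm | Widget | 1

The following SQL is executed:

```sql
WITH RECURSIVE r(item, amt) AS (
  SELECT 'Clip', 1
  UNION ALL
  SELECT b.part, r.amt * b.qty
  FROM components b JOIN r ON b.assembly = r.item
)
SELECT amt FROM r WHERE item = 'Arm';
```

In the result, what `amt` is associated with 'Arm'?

4

Base: (Clip, amt=1).
Iteration 1: components of {Clip} -> Arm = 1*4 = 4, Cap = 1*5 = 5, Plate = 1*3 = 3.
Iteration 2: components of {Arm,Cap,Plate} -> Panel = 4*5 = 20, Washer = 3*3 = 9, Widget = 4*1 = 4.
Iteration 3: no further components; recursion stops.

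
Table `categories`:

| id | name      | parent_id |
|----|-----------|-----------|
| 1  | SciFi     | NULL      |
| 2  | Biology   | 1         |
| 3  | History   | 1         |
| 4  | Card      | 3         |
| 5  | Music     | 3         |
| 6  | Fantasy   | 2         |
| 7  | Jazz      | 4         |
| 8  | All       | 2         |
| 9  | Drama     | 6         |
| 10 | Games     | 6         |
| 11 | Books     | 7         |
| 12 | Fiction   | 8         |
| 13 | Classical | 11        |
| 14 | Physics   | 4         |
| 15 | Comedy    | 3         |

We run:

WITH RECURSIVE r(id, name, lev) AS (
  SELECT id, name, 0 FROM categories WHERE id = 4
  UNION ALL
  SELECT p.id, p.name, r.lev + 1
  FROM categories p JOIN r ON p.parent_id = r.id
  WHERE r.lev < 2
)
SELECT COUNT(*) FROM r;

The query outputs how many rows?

4

Base: id=4 (Card) at lev 0.
Iteration 1: rows with parent_id in {4} -> Jazz (id 7, lev 1), Physics (id 14, lev 1).
Iteration 2: rows with parent_id in {7,14} -> Books (id 11, lev 2).
Iteration 3: lev < 2 fails for all current rows; recursion stops.
Total rows emitted: 4.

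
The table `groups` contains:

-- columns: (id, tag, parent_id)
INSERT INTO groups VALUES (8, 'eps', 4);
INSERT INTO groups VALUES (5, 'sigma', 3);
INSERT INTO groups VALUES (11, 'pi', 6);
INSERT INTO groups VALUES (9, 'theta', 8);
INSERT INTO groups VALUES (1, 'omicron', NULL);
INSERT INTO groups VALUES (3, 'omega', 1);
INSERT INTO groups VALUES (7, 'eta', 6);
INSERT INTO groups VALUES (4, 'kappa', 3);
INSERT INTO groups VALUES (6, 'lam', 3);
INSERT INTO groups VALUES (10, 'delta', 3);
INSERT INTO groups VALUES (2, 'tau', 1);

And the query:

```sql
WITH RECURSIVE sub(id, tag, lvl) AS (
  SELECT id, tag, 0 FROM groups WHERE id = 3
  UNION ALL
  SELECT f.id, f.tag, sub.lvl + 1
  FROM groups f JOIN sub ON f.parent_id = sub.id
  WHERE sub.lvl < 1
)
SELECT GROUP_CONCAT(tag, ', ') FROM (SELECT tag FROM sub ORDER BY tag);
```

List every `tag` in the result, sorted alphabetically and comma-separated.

Base: id=3 (omega) at lvl 0.
Iteration 1: rows with parent_id in {3} -> kappa (id 4, lvl 1), sigma (id 5, lvl 1), lam (id 6, lvl 1), delta (id 10, lvl 1).
Iteration 2: lvl < 1 fails for all current rows; recursion stops.

delta, kappa, lam, omega, sigma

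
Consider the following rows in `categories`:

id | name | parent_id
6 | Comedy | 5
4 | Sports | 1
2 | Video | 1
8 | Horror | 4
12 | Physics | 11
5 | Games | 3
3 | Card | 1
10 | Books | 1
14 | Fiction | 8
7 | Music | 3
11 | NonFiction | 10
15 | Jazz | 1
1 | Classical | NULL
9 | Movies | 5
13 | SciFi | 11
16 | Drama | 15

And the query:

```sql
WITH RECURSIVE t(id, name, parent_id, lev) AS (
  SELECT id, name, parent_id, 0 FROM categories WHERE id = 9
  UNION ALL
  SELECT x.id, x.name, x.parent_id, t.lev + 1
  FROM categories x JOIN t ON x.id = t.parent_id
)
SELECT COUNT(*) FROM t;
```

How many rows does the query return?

4

Base: id=9 (Movies), parent_id=5, lev 0.
Iteration 1: join on id=5 -> Games (id 5, parent_id=3, lev 1).
Iteration 2: join on id=3 -> Card (id 3, parent_id=1, lev 2).
Iteration 3: join on id=1 -> Classical (id 1, parent_id=NULL, lev 3).
Iteration 4: parent_id is NULL; no match; recursion stops.
Total rows emitted: 4.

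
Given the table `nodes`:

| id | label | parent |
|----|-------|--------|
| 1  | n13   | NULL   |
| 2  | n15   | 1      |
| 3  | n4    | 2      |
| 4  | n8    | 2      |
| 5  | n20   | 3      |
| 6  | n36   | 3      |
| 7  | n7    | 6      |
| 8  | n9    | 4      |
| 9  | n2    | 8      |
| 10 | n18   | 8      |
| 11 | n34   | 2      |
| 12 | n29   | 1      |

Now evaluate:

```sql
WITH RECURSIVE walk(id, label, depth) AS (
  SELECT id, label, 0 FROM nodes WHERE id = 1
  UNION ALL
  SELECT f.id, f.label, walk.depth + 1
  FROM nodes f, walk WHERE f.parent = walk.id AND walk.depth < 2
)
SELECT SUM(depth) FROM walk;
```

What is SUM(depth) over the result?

8

Base: id=1 (n13) at depth 0.
Iteration 1: rows with parent in {1} -> n15 (id 2, depth 1), n29 (id 12, depth 1).
Iteration 2: rows with parent in {2,12} -> n4 (id 3, depth 2), n8 (id 4, depth 2), n34 (id 11, depth 2).
Iteration 3: depth < 2 fails for all current rows; recursion stops.
SUM(depth) = 0 + 1 + 1 + 2 + 2 + 2 = 8.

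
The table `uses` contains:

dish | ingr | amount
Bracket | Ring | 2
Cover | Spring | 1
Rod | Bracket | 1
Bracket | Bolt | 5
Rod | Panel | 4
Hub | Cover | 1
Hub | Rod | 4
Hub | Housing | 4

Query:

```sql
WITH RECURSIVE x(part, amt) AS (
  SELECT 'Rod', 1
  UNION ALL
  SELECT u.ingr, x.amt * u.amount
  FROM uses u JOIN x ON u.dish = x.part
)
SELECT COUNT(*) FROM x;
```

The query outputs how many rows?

5

Base: (Rod, amt=1).
Iteration 1: components of {Rod} -> Bracket = 1*1 = 1, Panel = 1*4 = 4.
Iteration 2: components of {Bracket,Panel} -> Bolt = 1*5 = 5, Ring = 1*2 = 2.
Iteration 3: no further components; recursion stops.
Total rows emitted: 5.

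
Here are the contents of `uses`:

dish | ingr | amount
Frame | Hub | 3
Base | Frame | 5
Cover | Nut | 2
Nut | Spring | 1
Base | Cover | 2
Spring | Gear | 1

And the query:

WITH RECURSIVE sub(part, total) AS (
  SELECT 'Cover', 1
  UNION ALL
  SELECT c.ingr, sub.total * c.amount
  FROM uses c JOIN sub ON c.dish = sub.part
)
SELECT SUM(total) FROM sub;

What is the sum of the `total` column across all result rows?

Base: (Cover, total=1).
Iteration 1: components of {Cover} -> Nut = 1*2 = 2.
Iteration 2: components of {Nut} -> Spring = 2*1 = 2.
Iteration 3: components of {Spring} -> Gear = 2*1 = 2.
Iteration 4: no further components; recursion stops.
SUM(total) = 1 + 2 + 2 + 2 = 7.

7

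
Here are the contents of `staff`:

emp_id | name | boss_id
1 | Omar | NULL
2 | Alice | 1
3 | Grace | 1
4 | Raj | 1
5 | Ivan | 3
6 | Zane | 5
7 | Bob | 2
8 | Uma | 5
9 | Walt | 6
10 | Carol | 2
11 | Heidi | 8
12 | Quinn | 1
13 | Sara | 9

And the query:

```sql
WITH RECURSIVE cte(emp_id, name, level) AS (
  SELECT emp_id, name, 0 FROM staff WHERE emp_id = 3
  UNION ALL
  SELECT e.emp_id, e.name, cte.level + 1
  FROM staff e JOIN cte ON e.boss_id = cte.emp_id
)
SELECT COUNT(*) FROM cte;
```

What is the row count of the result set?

7

Base: emp_id=3 (Grace) at level 0.
Iteration 1: rows with boss_id in {3} -> Ivan (id 5, level 1).
Iteration 2: rows with boss_id in {5} -> Zane (id 6, level 2), Uma (id 8, level 2).
Iteration 3: rows with boss_id in {6,8} -> Walt (id 9, level 3), Heidi (id 11, level 3).
Iteration 4: rows with boss_id in {9,11} -> Sara (id 13, level 4).
Iteration 5: no rows with boss_id in {13}; recursion stops.
Total rows emitted: 7.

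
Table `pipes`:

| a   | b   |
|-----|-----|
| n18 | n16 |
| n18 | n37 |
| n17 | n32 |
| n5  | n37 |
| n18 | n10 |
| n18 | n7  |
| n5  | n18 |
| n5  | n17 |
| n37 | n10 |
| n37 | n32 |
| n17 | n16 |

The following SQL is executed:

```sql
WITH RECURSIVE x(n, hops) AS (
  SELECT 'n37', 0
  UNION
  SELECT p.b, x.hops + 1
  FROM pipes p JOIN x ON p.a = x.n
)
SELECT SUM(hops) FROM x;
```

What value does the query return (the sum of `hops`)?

Base: (n37, hops=0).
Iteration 1: edges from {n37} -> (n10, hops=1), (n32, hops=1).
Iteration 2: no outgoing edges from {n10,n32}; recursion stops.
SUM(hops) = 0 + 1 + 1 = 2.

2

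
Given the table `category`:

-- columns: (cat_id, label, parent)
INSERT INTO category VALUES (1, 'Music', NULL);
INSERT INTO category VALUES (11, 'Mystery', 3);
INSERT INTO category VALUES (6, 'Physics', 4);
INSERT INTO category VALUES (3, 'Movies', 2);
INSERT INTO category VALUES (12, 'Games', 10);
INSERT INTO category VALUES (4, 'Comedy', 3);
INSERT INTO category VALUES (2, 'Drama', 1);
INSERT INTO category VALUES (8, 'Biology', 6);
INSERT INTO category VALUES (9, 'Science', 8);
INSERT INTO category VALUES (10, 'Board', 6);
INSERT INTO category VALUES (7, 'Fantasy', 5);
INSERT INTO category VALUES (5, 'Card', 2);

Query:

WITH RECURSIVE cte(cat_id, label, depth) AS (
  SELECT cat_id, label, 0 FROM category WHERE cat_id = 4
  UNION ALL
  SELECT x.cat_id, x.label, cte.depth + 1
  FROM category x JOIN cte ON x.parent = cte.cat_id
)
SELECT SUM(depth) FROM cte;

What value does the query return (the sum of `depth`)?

11

Base: cat_id=4 (Comedy) at depth 0.
Iteration 1: rows with parent in {4} -> Physics (id 6, depth 1).
Iteration 2: rows with parent in {6} -> Biology (id 8, depth 2), Board (id 10, depth 2).
Iteration 3: rows with parent in {8,10} -> Science (id 9, depth 3), Games (id 12, depth 3).
Iteration 4: no rows with parent in {9,12}; recursion stops.
SUM(depth) = 0 + 1 + 2 + 2 + 3 + 3 = 11.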